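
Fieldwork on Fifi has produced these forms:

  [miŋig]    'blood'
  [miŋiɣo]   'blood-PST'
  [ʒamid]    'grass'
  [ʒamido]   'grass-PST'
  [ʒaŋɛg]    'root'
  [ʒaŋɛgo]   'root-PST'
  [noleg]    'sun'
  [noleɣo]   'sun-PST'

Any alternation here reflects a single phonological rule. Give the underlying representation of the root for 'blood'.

/miŋiɣ/

In [miŋig] and [miŋiɣo] the final segment of 'blood' alternates: [g] ~ [ɣ].
The stem 'root' ([ʒaŋɛg], [ʒaŋɛgo]) shows [g] unchanged in both environments, so [g] cannot be basic with [ɣ] derived before the PST suffix.
The underlying segment must be /ɣ/; voiced fricatives become stops word-finally, yielding [g] there.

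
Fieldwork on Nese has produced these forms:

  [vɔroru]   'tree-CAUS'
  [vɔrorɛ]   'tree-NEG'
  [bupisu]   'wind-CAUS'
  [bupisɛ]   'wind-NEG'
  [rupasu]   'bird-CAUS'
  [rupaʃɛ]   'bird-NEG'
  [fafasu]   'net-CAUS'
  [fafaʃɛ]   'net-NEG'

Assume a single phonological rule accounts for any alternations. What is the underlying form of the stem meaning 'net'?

/fafaʃ/

The root 'net' surfaces as [fafasu] and [fafaʃɛ], with a stem-final [s] ~ [ʃ] alternation.
If /s/ were underlying and a rule turned it into [ʃ] before the NEG suffix, 'wind' would also alternate; but it has [s] in both [bupisu] and [bupisɛ].
Therefore /ʃ/ is basic and [s] is derived by depalatalization (palato-alveolar /ʃ/ becomes [s] when no front vowel follows).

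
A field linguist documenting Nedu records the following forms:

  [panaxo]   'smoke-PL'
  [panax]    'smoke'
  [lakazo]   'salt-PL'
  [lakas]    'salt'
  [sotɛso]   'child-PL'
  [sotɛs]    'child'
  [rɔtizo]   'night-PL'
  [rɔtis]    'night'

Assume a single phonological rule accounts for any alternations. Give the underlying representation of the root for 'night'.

In [rɔtizo] and [rɔtis] the final segment of 'night' alternates: [z] ~ [s].
If /s/ were underlying and a rule turned it into [z] before the PL suffix, 'child' would also alternate; but it has [s] in both [sotɛso] and [sotɛs].
The alternation reflects word-final obstruent devoicing: voiced obstruents become voiceless word-finally. /z/ is underlying.

/rɔtiz/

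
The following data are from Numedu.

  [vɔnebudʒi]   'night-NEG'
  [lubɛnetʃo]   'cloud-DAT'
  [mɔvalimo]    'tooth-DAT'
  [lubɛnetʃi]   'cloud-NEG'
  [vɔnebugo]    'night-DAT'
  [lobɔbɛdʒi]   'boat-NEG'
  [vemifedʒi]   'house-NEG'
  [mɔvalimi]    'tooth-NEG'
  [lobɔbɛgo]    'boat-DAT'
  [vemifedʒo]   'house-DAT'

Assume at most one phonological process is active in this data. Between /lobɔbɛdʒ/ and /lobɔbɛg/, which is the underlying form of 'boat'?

'boat' shows [g] ~ [dʒ] at the end of the stem ([lobɔbɛgo] vs [lobɔbɛdʒi]).
The stem 'house' ([vemifedʒo], [vemifedʒi]) shows [dʒ] unchanged in both environments, so [dʒ] cannot be basic with [g] derived before the DAT suffix.
Therefore /g/ is basic and [dʒ] is derived by palatalization before a front vowel (/g/ becomes palato-alveolar [dʒ] before a front vowel).

/lobɔbɛg/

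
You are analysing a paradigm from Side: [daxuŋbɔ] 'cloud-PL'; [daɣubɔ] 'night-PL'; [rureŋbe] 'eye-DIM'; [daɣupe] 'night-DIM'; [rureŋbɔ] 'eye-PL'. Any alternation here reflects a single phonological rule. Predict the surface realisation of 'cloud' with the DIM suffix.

The DIM suffix surfaces as [-be] and [-pe], depending on the final segment of the stem.
By contrast the PL suffix keeps its initial [b] throughout — that segment must be underlying.
So the underlying form is /-pe/, and voiceless stops become voiced after a nasal.
After 'cloud', which ends in a nasal, the suffix surfaces as [-be], giving [daxuŋbe].

[daxuŋbe]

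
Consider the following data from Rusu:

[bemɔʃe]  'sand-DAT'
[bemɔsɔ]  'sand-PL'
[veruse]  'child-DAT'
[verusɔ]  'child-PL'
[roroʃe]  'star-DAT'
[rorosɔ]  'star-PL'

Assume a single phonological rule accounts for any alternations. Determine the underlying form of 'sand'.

/bemɔʃ/

'sand' shows [ʃ] ~ [s] at the end of the stem ([bemɔʃe] vs [bemɔsɔ]).
Compare 'child', with invariant [s] in [veruse] and [verusɔ]: an analysis with underlying /s/ and a rule producing [ʃ] before the DAT suffix would wrongly predict alternation here too.
The alternation reflects depalatalization: palato-alveolar /ʃ/ becomes [s] when no front vowel follows. /ʃ/ is underlying.
So 'sand' = /bemɔʃ/.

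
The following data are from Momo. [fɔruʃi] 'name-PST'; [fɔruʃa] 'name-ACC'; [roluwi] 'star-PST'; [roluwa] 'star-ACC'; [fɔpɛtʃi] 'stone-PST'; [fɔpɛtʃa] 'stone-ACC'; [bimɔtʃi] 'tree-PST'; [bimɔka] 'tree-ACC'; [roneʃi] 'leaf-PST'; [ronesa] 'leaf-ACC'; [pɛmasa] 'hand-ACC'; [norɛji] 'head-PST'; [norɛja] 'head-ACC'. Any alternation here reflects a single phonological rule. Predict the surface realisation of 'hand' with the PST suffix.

[pɛmaʃi]

'leaf' shows [ʃ] ~ [s] at the end of the stem ([roneʃi] vs [ronesa]).
The stem 'name' ([fɔruʃi], [fɔruʃa]) shows [ʃ] unchanged in both environments, so [ʃ] cannot be basic with [s] derived before the ACC suffix.
So /s/ is underlying, and a rule of palatalization before a front vowel — /k/ and /s/ become palato-alveolar [tʃ] and [ʃ] before a front vowel — gives [ʃ].
From [pɛmasa] the stem 'hand' is /pɛmas/; before a front vowel this yields [pɛmaʃi].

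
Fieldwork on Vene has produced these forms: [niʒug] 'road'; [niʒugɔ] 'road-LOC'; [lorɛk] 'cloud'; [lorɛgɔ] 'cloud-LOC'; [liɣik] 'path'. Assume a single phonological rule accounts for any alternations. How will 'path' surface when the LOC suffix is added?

The stem for 'cloud' ends in [k] in [lorɛk] but [g] in [lorɛgɔ].
If /g/ were underlying and a rule turned it into [k] in isolation, 'road' would also alternate; but it has [g] in both [niʒug] and [niʒugɔ].
The underlying segment must be /k/; voiceless stops become voiced between vowels, yielding [g] there.
The one attested form of 'path', [liɣik], shows underlying /liɣik/. Applying the same rule between vowels gives [liɣigɔ].

[liɣigɔ]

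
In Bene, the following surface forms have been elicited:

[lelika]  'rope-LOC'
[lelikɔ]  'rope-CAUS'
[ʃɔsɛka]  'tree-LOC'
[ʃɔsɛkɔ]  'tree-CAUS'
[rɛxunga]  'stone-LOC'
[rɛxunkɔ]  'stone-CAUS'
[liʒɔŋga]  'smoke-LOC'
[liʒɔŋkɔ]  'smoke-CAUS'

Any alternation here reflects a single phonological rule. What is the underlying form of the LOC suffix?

The LOC morpheme has two allomorphs, [-ga] and [-ka].
By contrast the CAUS suffix keeps its initial [k] throughout — that segment must be underlying.
So the underlying form is /-ga/, and voiced stops become voiceless after a vowel.

/-ga/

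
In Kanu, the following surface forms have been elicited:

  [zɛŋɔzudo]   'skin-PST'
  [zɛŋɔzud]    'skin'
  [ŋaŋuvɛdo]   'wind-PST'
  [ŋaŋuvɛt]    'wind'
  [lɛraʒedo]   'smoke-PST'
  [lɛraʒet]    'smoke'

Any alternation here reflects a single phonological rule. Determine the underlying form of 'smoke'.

/lɛraʒet/

In [lɛraʒedo] and [lɛraʒet] the final segment of 'smoke' alternates: [d] ~ [t].
Compare 'skin', with invariant [d] in [zɛŋɔzudo] and [zɛŋɔzud]: an analysis with underlying /d/ and a rule producing [t] in isolation would wrongly predict alternation here too.
Therefore /t/ is basic and [d] is derived by intervocalic voicing (voiceless stops become voiced between vowels).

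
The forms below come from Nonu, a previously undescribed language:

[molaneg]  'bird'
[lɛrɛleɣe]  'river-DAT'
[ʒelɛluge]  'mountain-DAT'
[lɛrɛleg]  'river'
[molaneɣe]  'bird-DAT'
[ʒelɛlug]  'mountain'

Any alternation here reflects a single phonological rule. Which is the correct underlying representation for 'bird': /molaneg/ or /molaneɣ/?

The stem for 'bird' ends in [g] in [molaneg] but [ɣ] in [molaneɣe].
If /g/ were underlying and a rule turned it into [ɣ] before the DAT suffix, 'mountain' would also alternate; but it has [g] in both [ʒelɛlug] and [ʒelɛluge].
Therefore /ɣ/ is basic and [g] is derived by word-final hardening (voiced fricatives become stops word-finally).

/molaneɣ/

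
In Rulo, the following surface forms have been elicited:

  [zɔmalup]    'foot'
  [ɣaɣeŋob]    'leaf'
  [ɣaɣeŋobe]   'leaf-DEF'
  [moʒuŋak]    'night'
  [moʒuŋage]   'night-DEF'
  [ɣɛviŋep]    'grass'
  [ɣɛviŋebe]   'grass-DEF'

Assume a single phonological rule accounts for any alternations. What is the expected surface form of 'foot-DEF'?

In [ɣɛviŋep] and [ɣɛviŋebe] the final segment of 'grass' alternates: [p] ~ [b].
Compare 'leaf', with invariant [b] in [ɣaɣeŋob] and [ɣaɣeŋobe]: an analysis with underlying /b/ and a rule producing [p] in isolation would wrongly predict alternation here too.
So /p/ is underlying, and a rule of intervocalic voicing — voiceless stops become voiced between vowels — gives [b].
The one attested form of 'foot', [zɔmalup], shows underlying /zɔmalup/. Applying the same rule between vowels gives [zɔmalube].

[zɔmalube]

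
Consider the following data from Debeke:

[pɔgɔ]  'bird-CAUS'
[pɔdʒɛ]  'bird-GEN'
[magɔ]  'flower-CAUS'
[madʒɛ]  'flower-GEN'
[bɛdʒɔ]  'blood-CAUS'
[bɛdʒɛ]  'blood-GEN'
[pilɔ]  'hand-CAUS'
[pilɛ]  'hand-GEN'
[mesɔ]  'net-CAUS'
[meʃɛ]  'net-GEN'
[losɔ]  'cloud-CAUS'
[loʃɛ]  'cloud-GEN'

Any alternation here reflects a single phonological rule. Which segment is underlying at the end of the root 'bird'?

In [pɔgɔ] and [pɔdʒɛ] the final segment of 'bird' alternates: [g] ~ [dʒ].
The stem 'blood' ([bɛdʒɔ], [bɛdʒɛ]) shows [dʒ] unchanged in both environments, so [dʒ] cannot be basic with [g] derived before the CAUS suffix.
The alternation reflects palatalization before a front vowel: /g/ and /s/ become palato-alveolar [dʒ] and [ʃ] before a front vowel. /g/ is underlying.

/g/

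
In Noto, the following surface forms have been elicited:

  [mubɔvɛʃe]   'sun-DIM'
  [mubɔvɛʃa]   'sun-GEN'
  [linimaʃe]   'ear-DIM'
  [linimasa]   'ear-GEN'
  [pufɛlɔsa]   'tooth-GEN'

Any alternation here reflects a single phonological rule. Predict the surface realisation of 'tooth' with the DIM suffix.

[pufɛlɔʃe]

In [linimaʃe] and [linimasa] the final segment of 'ear' alternates: [ʃ] ~ [s].
But 'sun' keeps [ʃ] in both environments ([mubɔvɛʃe], [mubɔvɛʃa]), so there is no rule changing /ʃ/ to [s] before the GEN suffix.
Therefore /s/ is basic and [ʃ] is derived by palatalization before a front vowel (/s/ becomes palato-alveolar [ʃ] before a front vowel).
From [pufɛlɔsa] the stem 'tooth' is /pufɛlɔs/; before a front vowel this yields [pufɛlɔʃe].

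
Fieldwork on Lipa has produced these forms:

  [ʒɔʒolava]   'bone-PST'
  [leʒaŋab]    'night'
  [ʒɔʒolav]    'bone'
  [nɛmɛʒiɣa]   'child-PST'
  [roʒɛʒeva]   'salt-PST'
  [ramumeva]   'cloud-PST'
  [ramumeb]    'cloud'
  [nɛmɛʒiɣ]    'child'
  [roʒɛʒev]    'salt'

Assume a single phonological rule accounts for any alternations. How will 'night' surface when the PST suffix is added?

[leʒaŋava]

The root 'cloud' surfaces as [ramumeva] and [ramumeb], with a stem-final [v] ~ [b] alternation.
But 'bone' keeps [v] in both environments ([ʒɔʒolava], [ʒɔʒolav]), so there is no rule changing /v/ to [b] in isolation.
Therefore /b/ is basic and [v] is derived by intervocalic spirantization (voiced stops become fricatives between vowels).
From [leʒaŋab] the stem 'night' is /leʒaŋab/; between vowels this yields [leʒaŋava].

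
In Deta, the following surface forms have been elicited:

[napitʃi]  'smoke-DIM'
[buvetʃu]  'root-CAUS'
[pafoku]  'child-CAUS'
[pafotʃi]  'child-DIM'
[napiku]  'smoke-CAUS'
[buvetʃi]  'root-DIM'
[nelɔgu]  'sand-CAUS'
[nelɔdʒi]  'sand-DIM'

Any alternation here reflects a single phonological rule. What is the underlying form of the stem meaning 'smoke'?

/napik/

'smoke' shows [tʃ] ~ [k] at the end of the stem ([napitʃi] vs [napiku]).
If /tʃ/ were underlying and a rule turned it into [k] before the CAUS suffix, 'root' would also alternate; but it has [tʃ] in both [buvetʃi] and [buvetʃu].
Therefore /k/ is basic and [tʃ] is derived by palatalization before a front vowel (/k/ and /g/ become palato-alveolar [tʃ] and [dʒ] before a front vowel).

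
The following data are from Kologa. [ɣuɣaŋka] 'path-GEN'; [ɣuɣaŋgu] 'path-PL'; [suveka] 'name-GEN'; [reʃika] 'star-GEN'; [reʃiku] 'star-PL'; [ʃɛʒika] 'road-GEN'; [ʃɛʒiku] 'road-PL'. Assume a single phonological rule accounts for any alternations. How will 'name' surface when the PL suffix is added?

[suveku]

The PL morpheme has two allomorphs, [-gu] and [-ku].
By contrast the GEN suffix keeps its initial [k] throughout — that segment must be underlying.
So the underlying form is /-gu/, and voiced stops become voiceless after a vowel.
After 'name', which ends in a vowel, the suffix surfaces as [-ku], giving [suveku].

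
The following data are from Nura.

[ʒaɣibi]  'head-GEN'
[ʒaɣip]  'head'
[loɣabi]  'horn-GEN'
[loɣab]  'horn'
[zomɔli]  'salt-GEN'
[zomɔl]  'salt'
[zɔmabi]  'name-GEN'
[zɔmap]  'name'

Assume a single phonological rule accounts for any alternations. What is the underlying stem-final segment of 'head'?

/p/

In [ʒaɣibi] and [ʒaɣip] the final segment of 'head' alternates: [b] ~ [p].
The stem 'horn' ([loɣabi], [loɣab]) shows [b] unchanged in both environments, so [b] cannot be basic with [p] derived in isolation.
The alternation reflects intervocalic voicing: voiceless stops become voiced between vowels. /p/ is underlying.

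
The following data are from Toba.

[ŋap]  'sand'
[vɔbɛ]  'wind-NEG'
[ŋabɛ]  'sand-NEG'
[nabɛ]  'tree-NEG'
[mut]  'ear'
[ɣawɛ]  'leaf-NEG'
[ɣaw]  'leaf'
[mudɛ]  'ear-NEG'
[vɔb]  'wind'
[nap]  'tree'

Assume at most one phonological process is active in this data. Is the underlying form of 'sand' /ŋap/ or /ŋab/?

/ŋap/

The stem for 'sand' ends in [p] in [ŋap] but [b] in [ŋabɛ].
But 'wind' keeps [b] in both environments ([vɔb], [vɔbɛ]), so there is no rule changing /b/ to [p] in isolation.
So /p/ is underlying, and a rule of intervocalic voicing — voiceless stops become voiced between vowels — gives [b].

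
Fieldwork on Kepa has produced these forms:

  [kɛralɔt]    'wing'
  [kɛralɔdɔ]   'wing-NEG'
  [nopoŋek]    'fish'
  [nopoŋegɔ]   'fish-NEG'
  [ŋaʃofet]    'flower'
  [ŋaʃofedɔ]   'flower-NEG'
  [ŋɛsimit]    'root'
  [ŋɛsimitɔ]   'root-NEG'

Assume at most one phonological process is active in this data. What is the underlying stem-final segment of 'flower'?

'flower' shows [t] ~ [d] at the end of the stem ([ŋaʃofet] vs [ŋaʃofedɔ]).
But 'root' keeps [t] in both environments ([ŋɛsimit], [ŋɛsimitɔ]), so there is no rule changing /t/ to [d] before the NEG suffix.
Therefore /d/ is basic and [t] is derived by word-final obstruent devoicing (voiced obstruents become voiceless word-finally).

/d/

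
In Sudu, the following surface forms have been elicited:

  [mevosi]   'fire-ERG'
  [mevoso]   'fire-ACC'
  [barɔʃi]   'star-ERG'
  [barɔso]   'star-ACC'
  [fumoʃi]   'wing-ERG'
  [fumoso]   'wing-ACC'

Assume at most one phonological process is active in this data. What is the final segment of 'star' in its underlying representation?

'star' shows [ʃ] ~ [s] at the end of the stem ([barɔʃi] vs [barɔso]).
But 'fire' keeps [s] in both environments ([mevosi], [mevoso]), so there is no rule changing /s/ to [ʃ] before the ERG suffix.
The underlying segment must be /ʃ/; palato-alveolar /ʃ/ becomes [s] when no front vowel follows, yielding [s] there.

/ʃ/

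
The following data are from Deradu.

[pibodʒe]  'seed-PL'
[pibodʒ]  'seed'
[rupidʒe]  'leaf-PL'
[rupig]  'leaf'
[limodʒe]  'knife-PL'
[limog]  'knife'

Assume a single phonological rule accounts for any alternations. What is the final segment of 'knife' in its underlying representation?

The stem for 'knife' ends in [dʒ] in [limodʒe] but [g] in [limog].
If /dʒ/ were underlying and a rule turned it into [g] in isolation, 'seed' would also alternate; but it has [dʒ] in both [pibodʒe] and [pibodʒ].
The underlying segment must be /g/; /g/ becomes palato-alveolar [dʒ] before a front vowel, yielding [dʒ] there.

/g/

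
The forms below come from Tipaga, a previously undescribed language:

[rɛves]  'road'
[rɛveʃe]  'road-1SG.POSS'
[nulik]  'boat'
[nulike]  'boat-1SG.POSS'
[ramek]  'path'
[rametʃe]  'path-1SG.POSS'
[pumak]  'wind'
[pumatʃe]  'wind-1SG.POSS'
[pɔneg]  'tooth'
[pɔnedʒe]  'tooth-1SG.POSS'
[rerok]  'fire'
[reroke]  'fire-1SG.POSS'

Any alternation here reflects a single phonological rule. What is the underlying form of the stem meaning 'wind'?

/pumatʃ/

In [pumak] and [pumatʃe] the final segment of 'wind' alternates: [k] ~ [tʃ].
But 'boat' keeps [k] in both environments ([nulik], [nulike]), so there is no rule changing /k/ to [tʃ] before the 1SG.POSS suffix.
The underlying segment must be /tʃ/; palato-alveolar /tʃ/, /dʒ/ and /ʃ/ become [k], [g] and [s] when no front vowel follows, yielding [k] there.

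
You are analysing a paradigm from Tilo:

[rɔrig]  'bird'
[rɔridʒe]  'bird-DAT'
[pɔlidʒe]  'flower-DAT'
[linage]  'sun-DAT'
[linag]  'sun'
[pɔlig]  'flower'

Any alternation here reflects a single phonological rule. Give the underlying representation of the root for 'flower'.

In [pɔlidʒe] and [pɔlig] the final segment of 'flower' alternates: [dʒ] ~ [g].
If /g/ were underlying and a rule turned it into [dʒ] before the DAT suffix, 'sun' would also alternate; but it has [g] in both [linage] and [linag].
Therefore /dʒ/ is basic and [g] is derived by depalatalization (palato-alveolar /dʒ/ becomes [g] when no front vowel follows).

/pɔlidʒ/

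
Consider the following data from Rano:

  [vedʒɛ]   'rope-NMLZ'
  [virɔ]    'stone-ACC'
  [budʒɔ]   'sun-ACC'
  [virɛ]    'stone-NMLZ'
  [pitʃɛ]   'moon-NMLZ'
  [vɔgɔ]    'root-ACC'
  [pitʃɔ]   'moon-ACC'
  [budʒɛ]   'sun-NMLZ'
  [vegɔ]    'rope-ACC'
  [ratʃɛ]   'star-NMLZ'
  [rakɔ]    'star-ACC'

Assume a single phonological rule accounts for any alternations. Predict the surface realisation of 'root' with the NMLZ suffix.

The root 'rope' surfaces as [vedʒɛ] and [vegɔ], with a stem-final [dʒ] ~ [g] alternation.
But 'sun' keeps [dʒ] in both environments ([budʒɛ], [budʒɔ]), so there is no rule changing /dʒ/ to [g] before the ACC suffix.
The alternation reflects palatalization before a front vowel: /k/ and /g/ become palato-alveolar [tʃ] and [dʒ] before a front vowel. /g/ is underlying.
From [vɔgɔ] the stem 'root' is /vɔg/; before a front vowel this yields [vɔdʒɛ].

[vɔdʒɛ]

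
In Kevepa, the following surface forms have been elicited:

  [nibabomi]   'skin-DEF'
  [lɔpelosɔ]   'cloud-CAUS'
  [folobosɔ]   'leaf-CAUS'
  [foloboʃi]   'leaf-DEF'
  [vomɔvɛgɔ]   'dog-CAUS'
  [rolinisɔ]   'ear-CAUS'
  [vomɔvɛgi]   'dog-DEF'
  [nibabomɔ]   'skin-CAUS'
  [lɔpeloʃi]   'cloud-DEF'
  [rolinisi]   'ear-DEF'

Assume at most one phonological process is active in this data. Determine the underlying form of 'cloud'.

/lɔpeloʃ/

The stem for 'cloud' ends in [s] in [lɔpelosɔ] but [ʃ] in [lɔpeloʃi].
Compare 'ear', with invariant [s] in [rolinisɔ] and [rolinisi]: an analysis with underlying /s/ and a rule producing [ʃ] before the DEF suffix would wrongly predict alternation here too.
The alternation reflects depalatalization: palato-alveolar /ʃ/ becomes [s] when no front vowel follows. /ʃ/ is underlying.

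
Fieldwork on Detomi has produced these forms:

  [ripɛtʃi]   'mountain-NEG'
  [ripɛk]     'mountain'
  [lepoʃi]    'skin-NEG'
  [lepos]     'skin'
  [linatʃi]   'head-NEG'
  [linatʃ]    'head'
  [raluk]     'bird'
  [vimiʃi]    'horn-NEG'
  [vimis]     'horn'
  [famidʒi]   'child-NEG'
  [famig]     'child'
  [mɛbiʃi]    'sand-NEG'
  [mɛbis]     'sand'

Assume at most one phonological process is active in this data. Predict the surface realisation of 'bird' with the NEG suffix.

'mountain' shows [tʃ] ~ [k] at the end of the stem ([ripɛtʃi] vs [ripɛk]).
The stem 'head' ([linatʃi], [linatʃ]) shows [tʃ] unchanged in both environments, so [tʃ] cannot be basic with [k] derived in isolation.
The underlying segment must be /k/; /k/, /g/ and /s/ become palato-alveolar [tʃ], [dʒ] and [ʃ] before a front vowel, yielding [tʃ] there.
From [raluk] the stem 'bird' is /raluk/; before a front vowel this yields [ralutʃi].

[ralutʃi]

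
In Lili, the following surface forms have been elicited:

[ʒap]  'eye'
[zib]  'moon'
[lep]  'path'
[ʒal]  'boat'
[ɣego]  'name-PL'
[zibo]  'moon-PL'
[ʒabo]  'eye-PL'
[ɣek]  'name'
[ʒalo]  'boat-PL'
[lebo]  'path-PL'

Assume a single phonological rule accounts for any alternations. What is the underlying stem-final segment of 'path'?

In [lep] and [lebo] the final segment of 'path' alternates: [p] ~ [b].
Compare 'moon', with invariant [b] in [zib] and [zibo]: an analysis with underlying /b/ and a rule producing [p] in isolation would wrongly predict alternation here too.
Therefore /p/ is basic and [b] is derived by intervocalic voicing (voiceless stops become voiced between vowels).

/p/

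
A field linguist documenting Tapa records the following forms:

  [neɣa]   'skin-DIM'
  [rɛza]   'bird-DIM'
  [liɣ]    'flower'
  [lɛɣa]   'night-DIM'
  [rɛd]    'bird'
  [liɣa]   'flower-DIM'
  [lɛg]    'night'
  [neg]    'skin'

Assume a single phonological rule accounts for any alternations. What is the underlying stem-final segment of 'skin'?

/g/

The root 'skin' surfaces as [neɣa] and [neg], with a stem-final [ɣ] ~ [g] alternation.
If /ɣ/ were underlying and a rule turned it into [g] in isolation, 'flower' would also alternate; but it has [ɣ] in both [liɣa] and [liɣ].
Therefore /g/ is basic and [ɣ] is derived by intervocalic spirantization (voiced stops become fricatives between vowels).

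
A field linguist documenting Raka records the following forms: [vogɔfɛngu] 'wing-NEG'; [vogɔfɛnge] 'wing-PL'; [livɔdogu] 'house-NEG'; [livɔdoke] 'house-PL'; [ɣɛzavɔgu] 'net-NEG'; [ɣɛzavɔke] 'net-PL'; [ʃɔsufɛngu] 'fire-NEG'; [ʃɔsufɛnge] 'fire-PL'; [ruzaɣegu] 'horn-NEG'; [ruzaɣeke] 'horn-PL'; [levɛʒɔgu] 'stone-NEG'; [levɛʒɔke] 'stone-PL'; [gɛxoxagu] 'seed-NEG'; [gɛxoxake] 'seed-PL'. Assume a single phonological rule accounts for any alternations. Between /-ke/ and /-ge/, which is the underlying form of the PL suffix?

/-ke/

The PL suffix surfaces as [-ge] and [-ke], depending on the final segment of the stem.
By contrast the NEG suffix keeps its initial [g] throughout — that segment must be underlying.
So the underlying form is /-ke/, and voiceless stops become voiced after a nasal.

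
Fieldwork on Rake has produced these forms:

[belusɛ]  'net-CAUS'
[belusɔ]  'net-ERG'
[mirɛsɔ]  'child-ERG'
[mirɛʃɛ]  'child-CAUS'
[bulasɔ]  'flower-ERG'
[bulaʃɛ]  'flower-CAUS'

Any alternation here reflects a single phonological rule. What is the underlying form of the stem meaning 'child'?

/mirɛʃ/

In [mirɛʃɛ] and [mirɛsɔ] the final segment of 'child' alternates: [ʃ] ~ [s].
The stem 'net' ([belusɛ], [belusɔ]) shows [s] unchanged in both environments, so [s] cannot be basic with [ʃ] derived before the CAUS suffix.
The underlying segment must be /ʃ/; palato-alveolar /ʃ/ becomes [s] when no front vowel follows, yielding [s] there.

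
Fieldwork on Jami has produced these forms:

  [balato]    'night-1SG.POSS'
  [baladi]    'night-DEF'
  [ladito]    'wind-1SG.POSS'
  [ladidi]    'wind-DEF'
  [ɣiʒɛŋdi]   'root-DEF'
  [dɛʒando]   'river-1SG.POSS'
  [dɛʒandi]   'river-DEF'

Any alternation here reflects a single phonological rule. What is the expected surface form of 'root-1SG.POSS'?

[ɣiʒɛŋdo]

The 1SG.POSS morpheme has two allomorphs, [-do] and [-to].
By contrast the DEF suffix keeps its initial [d] throughout — that segment must be underlying.
So the underlying form is /-to/, and voiceless stops become voiced after a nasal.
After 'root', which ends in a nasal, the suffix surfaces as [-do], giving [ɣiʒɛŋdo].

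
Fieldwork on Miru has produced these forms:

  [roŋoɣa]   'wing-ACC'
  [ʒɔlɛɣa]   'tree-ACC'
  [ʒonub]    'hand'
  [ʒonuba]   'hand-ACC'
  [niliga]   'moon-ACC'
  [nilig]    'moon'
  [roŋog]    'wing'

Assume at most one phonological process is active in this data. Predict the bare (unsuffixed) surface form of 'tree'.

[ʒɔlɛg]

In [roŋoɣa] and [roŋog] the final segment of 'wing' alternates: [ɣ] ~ [g].
Compare 'moon', with invariant [g] in [niliga] and [nilig]: an analysis with underlying /g/ and a rule producing [ɣ] before the ACC suffix would wrongly predict alternation here too.
The alternation reflects word-final hardening: voiced fricatives become stops word-finally. /ɣ/ is underlying.
From [ʒɔlɛɣa] the stem 'tree' is /ʒɔlɛɣ/; word-finally this yields [ʒɔlɛg].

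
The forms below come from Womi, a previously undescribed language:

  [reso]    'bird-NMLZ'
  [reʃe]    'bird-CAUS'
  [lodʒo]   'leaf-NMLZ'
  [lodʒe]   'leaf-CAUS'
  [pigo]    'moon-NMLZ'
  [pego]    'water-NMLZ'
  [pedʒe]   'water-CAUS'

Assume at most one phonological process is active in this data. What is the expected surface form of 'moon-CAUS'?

[pidʒe]

The stem for 'water' ends in [g] in [pego] but [dʒ] in [pedʒe].
The stem 'leaf' ([lodʒo], [lodʒe]) shows [dʒ] unchanged in both environments, so [dʒ] cannot be basic with [g] derived before the NMLZ suffix.
Therefore /g/ is basic and [dʒ] is derived by palatalization before a front vowel (/g/ and /s/ become palato-alveolar [dʒ] and [ʃ] before a front vowel).
The one attested form of 'moon', [pigo], shows underlying /pig/. Applying the same rule before a front vowel gives [pidʒe].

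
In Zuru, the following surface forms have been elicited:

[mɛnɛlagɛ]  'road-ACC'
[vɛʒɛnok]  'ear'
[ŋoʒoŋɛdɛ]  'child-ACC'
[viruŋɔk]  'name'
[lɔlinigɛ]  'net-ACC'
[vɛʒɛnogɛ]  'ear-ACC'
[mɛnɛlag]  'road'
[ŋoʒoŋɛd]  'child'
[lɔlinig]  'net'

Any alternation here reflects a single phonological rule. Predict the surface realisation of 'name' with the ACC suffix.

[viruŋɔgɛ]

The root 'ear' surfaces as [vɛʒɛnogɛ] and [vɛʒɛnok], with a stem-final [g] ~ [k] alternation.
The stem 'road' ([mɛnɛlagɛ], [mɛnɛlag]) shows [g] unchanged in both environments, so [g] cannot be basic with [k] derived in isolation.
The underlying segment must be /k/; voiceless stops become voiced between vowels, yielding [g] there.
The one attested form of 'name', [viruŋɔk], shows underlying /viruŋɔk/. Applying the same rule between vowels gives [viruŋɔgɛ].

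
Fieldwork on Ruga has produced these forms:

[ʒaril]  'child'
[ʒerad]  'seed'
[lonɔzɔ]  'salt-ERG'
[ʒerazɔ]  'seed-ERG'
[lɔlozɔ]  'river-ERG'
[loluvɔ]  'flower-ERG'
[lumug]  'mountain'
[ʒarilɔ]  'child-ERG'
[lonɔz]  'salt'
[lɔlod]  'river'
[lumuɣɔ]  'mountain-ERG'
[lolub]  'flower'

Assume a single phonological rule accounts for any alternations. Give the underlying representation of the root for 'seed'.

/ʒerad/

In [ʒerazɔ] and [ʒerad] the final segment of 'seed' alternates: [z] ~ [d].
If /z/ were underlying and a rule turned it into [d] in isolation, 'salt' would also alternate; but it has [z] in both [lonɔzɔ] and [lonɔz].
The underlying segment must be /d/; voiced stops become fricatives between vowels, yielding [z] there.
So 'seed' = /ʒerad/.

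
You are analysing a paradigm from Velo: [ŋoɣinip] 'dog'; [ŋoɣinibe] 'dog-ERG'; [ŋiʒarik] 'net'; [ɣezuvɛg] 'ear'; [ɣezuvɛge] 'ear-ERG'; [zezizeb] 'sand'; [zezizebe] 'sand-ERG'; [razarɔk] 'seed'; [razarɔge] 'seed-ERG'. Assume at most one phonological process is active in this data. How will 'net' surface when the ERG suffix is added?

The root 'seed' surfaces as [razarɔk] and [razarɔge], with a stem-final [k] ~ [g] alternation.
Compare 'ear', with invariant [g] in [ɣezuvɛg] and [ɣezuvɛge]: an analysis with underlying /g/ and a rule producing [k] in isolation would wrongly predict alternation here too.
So /k/ is underlying, and a rule of intervocalic voicing — voiceless stops become voiced between vowels — gives [g].
From [ŋiʒarik] the stem 'net' is /ŋiʒarik/; between vowels this yields [ŋiʒarige].

[ŋiʒarige]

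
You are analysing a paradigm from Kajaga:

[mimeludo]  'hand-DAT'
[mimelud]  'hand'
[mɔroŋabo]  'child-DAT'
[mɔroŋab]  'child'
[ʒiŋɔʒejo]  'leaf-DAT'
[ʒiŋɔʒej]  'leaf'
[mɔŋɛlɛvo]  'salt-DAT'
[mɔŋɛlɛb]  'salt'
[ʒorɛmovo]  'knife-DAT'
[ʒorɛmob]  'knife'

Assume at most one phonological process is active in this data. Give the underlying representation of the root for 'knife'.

'knife' shows [v] ~ [b] at the end of the stem ([ʒorɛmovo] vs [ʒorɛmob]).
Compare 'child', with invariant [b] in [mɔroŋabo] and [mɔroŋab]: an analysis with underlying /b/ and a rule producing [v] before the DAT suffix would wrongly predict alternation here too.
Therefore /v/ is basic and [b] is derived by word-final hardening (voiced fricatives become stops word-finally).
The underlying form of 'knife' is therefore /ʒorɛmov/.

/ʒorɛmov/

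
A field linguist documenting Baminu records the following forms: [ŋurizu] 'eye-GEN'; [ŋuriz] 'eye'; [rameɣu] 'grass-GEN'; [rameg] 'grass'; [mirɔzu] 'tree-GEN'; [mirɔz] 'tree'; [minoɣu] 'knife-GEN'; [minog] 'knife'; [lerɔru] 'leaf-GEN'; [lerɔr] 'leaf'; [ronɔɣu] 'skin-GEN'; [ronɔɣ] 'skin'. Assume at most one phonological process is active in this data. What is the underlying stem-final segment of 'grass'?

/g/

In [rameɣu] and [rameg] the final segment of 'grass' alternates: [ɣ] ~ [g].
The stem 'skin' ([ronɔɣu], [ronɔɣ]) shows [ɣ] unchanged in both environments, so [ɣ] cannot be basic with [g] derived in isolation.
Therefore /g/ is basic and [ɣ] is derived by intervocalic spirantization (voiced stops become fricatives between vowels).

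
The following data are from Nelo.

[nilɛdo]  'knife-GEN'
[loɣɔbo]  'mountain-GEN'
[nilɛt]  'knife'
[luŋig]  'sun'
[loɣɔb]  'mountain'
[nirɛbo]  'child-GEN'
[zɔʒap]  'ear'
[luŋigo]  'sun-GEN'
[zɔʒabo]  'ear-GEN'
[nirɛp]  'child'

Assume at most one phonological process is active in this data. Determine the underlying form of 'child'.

In [nirɛbo] and [nirɛp] the final segment of 'child' alternates: [b] ~ [p].
But 'mountain' keeps [b] in both environments ([loɣɔbo], [loɣɔb]), so there is no rule changing /b/ to [p] in isolation.
Therefore /p/ is basic and [b] is derived by intervocalic voicing (voiceless stops become voiced between vowels).
The underlying form of 'child' is therefore /nirɛp/.

/nirɛp/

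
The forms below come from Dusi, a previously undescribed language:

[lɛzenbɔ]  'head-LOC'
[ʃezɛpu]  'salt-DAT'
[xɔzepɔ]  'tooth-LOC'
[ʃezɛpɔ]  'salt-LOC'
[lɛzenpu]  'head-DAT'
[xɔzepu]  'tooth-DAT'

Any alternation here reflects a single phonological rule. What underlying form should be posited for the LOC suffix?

/-bɔ/

The LOC morpheme has two allomorphs, [-bɔ] and [-pɔ].
The DAT suffix, which begins with [p], is invariant after every stem; so [p] is not altered by any rule here.
The LOC suffix is therefore /-bɔ/ underlyingly, with post-vocalic devoicing: voiced stops become voiceless after a vowel.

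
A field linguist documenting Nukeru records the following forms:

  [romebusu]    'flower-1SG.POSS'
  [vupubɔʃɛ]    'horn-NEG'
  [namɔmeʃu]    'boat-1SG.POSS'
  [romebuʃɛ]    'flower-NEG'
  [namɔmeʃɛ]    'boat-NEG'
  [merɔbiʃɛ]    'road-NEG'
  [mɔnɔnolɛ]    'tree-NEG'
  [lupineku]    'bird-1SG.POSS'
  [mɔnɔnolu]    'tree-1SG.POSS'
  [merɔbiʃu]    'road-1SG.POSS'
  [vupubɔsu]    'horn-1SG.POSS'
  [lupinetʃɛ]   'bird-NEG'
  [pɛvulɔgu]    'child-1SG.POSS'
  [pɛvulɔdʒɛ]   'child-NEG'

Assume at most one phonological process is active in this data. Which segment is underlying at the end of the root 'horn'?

/s/

'horn' shows [s] ~ [ʃ] at the end of the stem ([vupubɔsu] vs [vupubɔʃɛ]).
The stem 'road' ([merɔbiʃu], [merɔbiʃɛ]) shows [ʃ] unchanged in both environments, so [ʃ] cannot be basic with [s] derived before the 1SG.POSS suffix.
The underlying segment must be /s/; /k/, /g/ and /s/ become palato-alveolar [tʃ], [dʒ] and [ʃ] before a front vowel, yielding [ʃ] there.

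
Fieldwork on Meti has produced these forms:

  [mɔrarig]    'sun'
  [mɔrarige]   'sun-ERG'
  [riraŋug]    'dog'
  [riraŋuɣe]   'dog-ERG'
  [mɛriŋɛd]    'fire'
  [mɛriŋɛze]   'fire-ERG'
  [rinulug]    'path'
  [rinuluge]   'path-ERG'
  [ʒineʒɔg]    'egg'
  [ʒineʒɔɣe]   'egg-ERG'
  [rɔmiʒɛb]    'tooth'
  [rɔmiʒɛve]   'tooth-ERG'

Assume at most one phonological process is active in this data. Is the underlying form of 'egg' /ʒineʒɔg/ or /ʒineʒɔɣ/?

In [ʒineʒɔg] and [ʒineʒɔɣe] the final segment of 'egg' alternates: [g] ~ [ɣ].
Compare 'sun', with invariant [g] in [mɔrarig] and [mɔrarige]: an analysis with underlying /g/ and a rule producing [ɣ] before the ERG suffix would wrongly predict alternation here too.
So /ɣ/ is underlying, and a rule of word-final hardening — voiced fricatives become stops word-finally — gives [g].

/ʒineʒɔɣ/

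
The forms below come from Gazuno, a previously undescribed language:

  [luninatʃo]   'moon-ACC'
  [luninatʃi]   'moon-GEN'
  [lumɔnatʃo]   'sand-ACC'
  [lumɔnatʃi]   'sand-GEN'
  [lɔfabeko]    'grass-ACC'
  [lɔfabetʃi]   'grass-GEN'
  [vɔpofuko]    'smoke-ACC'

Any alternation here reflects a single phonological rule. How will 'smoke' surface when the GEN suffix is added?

[vɔpofutʃi]

The root 'grass' surfaces as [lɔfabeko] and [lɔfabetʃi], with a stem-final [k] ~ [tʃ] alternation.
Compare 'moon', with invariant [tʃ] in [luninatʃo] and [luninatʃi]: an analysis with underlying /tʃ/ and a rule producing [k] before the ACC suffix would wrongly predict alternation here too.
So /k/ is underlying, and a rule of palatalization before a front vowel — /k/ becomes palato-alveolar [tʃ] before a front vowel — gives [tʃ].
From [vɔpofuko] the stem 'smoke' is /vɔpofuk/; before a front vowel this yields [vɔpofutʃi].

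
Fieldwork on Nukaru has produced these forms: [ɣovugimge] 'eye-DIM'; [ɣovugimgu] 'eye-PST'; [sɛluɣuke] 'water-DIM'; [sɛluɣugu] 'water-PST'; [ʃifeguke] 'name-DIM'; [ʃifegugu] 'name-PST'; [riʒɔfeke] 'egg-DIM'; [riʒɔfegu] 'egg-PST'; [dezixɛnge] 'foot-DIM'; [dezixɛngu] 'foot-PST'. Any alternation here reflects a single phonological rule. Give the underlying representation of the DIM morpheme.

/-ke/

The DIM suffix surfaces as [-ge] and [-ke], depending on the final segment of the stem.
By contrast the PST suffix keeps its initial [g] throughout — that segment must be underlying.
The DIM suffix is therefore /-ke/ underlyingly, with post-nasal voicing: voiceless stops become voiced after a nasal.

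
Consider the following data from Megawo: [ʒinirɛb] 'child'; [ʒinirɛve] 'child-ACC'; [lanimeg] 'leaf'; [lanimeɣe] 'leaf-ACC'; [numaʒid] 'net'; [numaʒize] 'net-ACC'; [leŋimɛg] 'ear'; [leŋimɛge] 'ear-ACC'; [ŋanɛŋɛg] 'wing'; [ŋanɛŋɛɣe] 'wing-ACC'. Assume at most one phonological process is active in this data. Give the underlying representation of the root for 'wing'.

In [ŋanɛŋɛg] and [ŋanɛŋɛɣe] the final segment of 'wing' alternates: [g] ~ [ɣ].
If /g/ were underlying and a rule turned it into [ɣ] before the ACC suffix, 'ear' would also alternate; but it has [g] in both [leŋimɛg] and [leŋimɛge].
The underlying segment must be /ɣ/; voiced fricatives become stops word-finally, yielding [g] there.
The underlying form of 'wing' is therefore /ŋanɛŋɛɣ/.

/ŋanɛŋɛɣ/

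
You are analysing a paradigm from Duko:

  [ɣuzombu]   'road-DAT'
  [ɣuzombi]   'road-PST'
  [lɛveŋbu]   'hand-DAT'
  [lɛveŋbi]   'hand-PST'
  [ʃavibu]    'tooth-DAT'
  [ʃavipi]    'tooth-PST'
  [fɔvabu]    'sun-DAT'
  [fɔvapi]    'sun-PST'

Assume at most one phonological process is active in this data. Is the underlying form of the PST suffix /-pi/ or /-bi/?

/-pi/

The PST morpheme has two allomorphs, [-bi] and [-pi].
By contrast the DAT suffix keeps its initial [b] throughout — that segment must be underlying.
So the underlying form is /-pi/, and voiceless stops become voiced after a nasal.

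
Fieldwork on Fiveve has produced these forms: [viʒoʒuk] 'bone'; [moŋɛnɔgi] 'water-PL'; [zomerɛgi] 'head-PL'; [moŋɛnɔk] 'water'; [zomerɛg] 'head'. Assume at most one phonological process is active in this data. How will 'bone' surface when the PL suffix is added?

The root 'water' surfaces as [moŋɛnɔk] and [moŋɛnɔgi], with a stem-final [k] ~ [g] alternation.
If /g/ were underlying and a rule turned it into [k] in isolation, 'head' would also alternate; but it has [g] in both [zomerɛg] and [zomerɛgi].
The underlying segment must be /k/; voiceless stops become voiced between vowels, yielding [g] there.
From [viʒoʒuk] the stem 'bone' is /viʒoʒuk/; between vowels this yields [viʒoʒugi].

[viʒoʒugi]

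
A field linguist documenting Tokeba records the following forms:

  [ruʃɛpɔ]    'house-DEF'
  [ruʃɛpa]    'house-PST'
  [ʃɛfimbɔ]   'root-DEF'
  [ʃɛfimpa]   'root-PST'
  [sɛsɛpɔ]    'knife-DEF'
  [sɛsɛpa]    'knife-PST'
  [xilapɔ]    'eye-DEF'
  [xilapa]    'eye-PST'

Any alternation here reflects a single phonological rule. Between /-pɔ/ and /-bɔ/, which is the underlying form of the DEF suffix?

/-bɔ/

The DEF suffix surfaces as [-bɔ] and [-pɔ], depending on the final segment of the stem.
The PST suffix, which begins with [p], is invariant after every stem; so [p] is not altered by any rule here.
The DEF suffix is therefore /-bɔ/ underlyingly, with post-vocalic devoicing: voiced stops become voiceless after a vowel.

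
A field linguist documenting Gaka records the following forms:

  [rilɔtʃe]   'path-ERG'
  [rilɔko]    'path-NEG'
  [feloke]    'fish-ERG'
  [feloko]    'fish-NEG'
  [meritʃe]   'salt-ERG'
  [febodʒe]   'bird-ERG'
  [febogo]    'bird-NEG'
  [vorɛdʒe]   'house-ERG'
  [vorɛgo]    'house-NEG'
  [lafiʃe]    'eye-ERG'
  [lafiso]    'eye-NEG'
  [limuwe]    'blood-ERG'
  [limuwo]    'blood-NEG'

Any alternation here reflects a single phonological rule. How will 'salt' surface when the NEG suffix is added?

In [rilɔtʃe] and [rilɔko] the final segment of 'path' alternates: [tʃ] ~ [k].
If /k/ were underlying and a rule turned it into [tʃ] before the ERG suffix, 'fish' would also alternate; but it has [k] in both [feloke] and [feloko].
The alternation reflects depalatalization: palato-alveolar /tʃ/, /dʒ/ and /ʃ/ become [k], [g] and [s] when no front vowel follows. /tʃ/ is underlying.
From [meritʃe] the stem 'salt' is /meritʃ/; when no front vowel follows this yields [meriko].

[meriko]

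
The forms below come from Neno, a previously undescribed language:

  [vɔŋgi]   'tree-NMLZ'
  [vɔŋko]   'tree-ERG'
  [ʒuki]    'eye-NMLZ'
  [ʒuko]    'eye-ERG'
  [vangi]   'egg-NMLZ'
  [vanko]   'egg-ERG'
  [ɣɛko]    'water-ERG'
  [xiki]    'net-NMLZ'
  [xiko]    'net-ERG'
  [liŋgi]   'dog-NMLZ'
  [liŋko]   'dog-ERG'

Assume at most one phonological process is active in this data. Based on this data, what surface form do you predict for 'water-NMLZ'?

[ɣɛki]

The NMLZ suffix surfaces as [-gi] and [-ki], depending on the final segment of the stem.
By contrast the ERG suffix keeps its initial [k] throughout — that segment must be underlying.
So the underlying form is /-gi/, and voiced stops become voiceless after a vowel.
After 'water', which ends in a vowel, the suffix surfaces as [-ki], giving [ɣɛki].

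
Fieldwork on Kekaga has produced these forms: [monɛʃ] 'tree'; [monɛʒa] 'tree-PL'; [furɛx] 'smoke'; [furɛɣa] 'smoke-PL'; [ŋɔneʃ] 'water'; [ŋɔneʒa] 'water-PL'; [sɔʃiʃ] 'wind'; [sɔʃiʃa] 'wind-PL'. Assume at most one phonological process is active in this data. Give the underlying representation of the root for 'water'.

'water' shows [ʃ] ~ [ʒ] at the end of the stem ([ŋɔneʃ] vs [ŋɔneʒa]).
But 'wind' keeps [ʃ] in both environments ([sɔʃiʃ], [sɔʃiʃa]), so there is no rule changing /ʃ/ to [ʒ] before the PL suffix.
Therefore /ʒ/ is basic and [ʃ] is derived by word-final obstruent devoicing (voiced obstruents become voiceless word-finally).
So 'water' = /ŋɔneʒ/.

/ŋɔneʒ/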